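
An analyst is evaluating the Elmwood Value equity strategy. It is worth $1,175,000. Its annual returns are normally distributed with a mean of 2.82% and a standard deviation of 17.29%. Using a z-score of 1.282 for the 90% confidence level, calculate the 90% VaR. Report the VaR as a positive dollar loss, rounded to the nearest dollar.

Return at the 90% tail: μ − z·σ = 2.82% − 1.282 × 17.29% = 2.82 − 22.16578 = -19.34578%
VaR = −(-19.34578%) × $1,175,000 = 19.34578% × $1,175,000 = $227,313

$227,313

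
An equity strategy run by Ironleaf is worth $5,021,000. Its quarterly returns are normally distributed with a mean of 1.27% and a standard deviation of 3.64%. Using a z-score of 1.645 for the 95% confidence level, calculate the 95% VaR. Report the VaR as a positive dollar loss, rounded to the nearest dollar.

$236,881

Return at the 95% tail: μ − z·σ = 1.27% − 1.645 × 3.64% = 1.27 − 5.9878 = -4.7178%
VaR = −(-4.7178%) × $5,021,000 = 4.7178% × $5,021,000 = $236,881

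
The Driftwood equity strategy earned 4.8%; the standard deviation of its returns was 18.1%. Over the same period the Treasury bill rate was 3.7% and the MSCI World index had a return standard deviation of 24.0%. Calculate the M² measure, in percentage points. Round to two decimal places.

Sharpe = (Rp − Rf) / σp = (4.8% − 3.7%) / 18.1% = 0.0608
M² = Rf + Sharpe × σm = 3.7% + 0.0608 × 24.0% = 5.1592%

5.16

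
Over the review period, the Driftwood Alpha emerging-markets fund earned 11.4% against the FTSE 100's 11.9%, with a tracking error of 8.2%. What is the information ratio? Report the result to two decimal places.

-0.06

IR = (Rp − Rb) / TE = (11.4% − 11.9%) / 8.2% = -0.50% / 8.2% = -0.0610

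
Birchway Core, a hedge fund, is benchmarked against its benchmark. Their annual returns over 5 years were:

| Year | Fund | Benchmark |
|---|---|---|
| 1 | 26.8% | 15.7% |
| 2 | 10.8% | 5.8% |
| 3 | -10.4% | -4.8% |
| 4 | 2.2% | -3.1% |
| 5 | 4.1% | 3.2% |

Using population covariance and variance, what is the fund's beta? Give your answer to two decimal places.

1.60

r̄p = 6.7000%,  r̄m = 3.3600%
Cov = Σ(rp − r̄p)(rm − r̄m) / 5 = 85.4120
Var(rm) = Σ(rm − r̄m)² / 5 = 53.3144
β = Cov / Var = 85.4120 / 53.3144 = 1.6020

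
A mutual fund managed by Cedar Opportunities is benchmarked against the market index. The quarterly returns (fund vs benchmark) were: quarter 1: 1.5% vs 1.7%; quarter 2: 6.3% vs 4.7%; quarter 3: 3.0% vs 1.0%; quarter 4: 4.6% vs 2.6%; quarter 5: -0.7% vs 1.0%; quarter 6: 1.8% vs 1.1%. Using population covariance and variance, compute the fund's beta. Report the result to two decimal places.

1.43

r̄p = 2.7500%,  r̄m = 2.0167%
Cov = Σ(rp − r̄p)(rm − r̄m) / 6 = 2.5208
Var(rm) = Σ(rm − r̄m)² / 6 = 1.7581
β = Cov / Var = 2.5208 / 1.7581 = 1.4338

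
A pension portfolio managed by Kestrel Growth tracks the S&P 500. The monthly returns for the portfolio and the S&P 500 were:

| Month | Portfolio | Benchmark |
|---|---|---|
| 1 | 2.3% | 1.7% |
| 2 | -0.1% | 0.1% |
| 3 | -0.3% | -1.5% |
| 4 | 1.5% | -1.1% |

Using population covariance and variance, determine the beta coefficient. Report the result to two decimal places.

r̄p = 0.8500%,  r̄m = -0.2000%
Cov = Σ(rp − r̄p)(rm − r̄m) / 4 = 0.8450
Var(rm) = Σ(rm − r̄m)² / 4 = 1.5500
β = Cov / Var = 0.8450 / 1.5500 = 0.5452

0.55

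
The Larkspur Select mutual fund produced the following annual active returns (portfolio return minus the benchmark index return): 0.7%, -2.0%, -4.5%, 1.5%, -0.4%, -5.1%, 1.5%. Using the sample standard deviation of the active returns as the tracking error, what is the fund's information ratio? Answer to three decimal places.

μ = (0.7 − 2 − 4.5 + 1.5 − 0.4 − 5.1 + 1.5) / 7 = -1.1857%
Sample σ = √[Σ(r − μ)² / 6] = √[45.5686 / 6] = √7.5948 = 2.7559%
IR = μ / tracking error = -1.1857 / 2.7559 = -0.4302

-0.430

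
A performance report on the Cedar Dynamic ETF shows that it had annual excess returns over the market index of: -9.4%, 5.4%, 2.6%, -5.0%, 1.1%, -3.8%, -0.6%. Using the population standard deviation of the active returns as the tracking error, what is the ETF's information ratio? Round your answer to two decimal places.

Mean return r̄ = -9.70 / 7 = -1.3857%
Σ(r − r̄)² = (-9.4 − (-1.3857))² + (5.4 − (-1.3857))² + (2.6 − (-1.3857))² + … = 151.8486
σ = √[151.8486 / 7] = 4.6575%
IR = r̄ / tracking error = -1.3857 / 4.6575 = -0.2975

-0.30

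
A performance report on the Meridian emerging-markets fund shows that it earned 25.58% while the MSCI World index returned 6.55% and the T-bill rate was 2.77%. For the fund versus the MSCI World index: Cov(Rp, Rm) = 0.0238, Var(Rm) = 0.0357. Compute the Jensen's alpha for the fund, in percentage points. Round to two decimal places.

β = Cov / Var = 0.0238 / 0.0357 = 0.6667
E[R] = Rf + β(Rm − Rf) = 2.77% + 0.6667 × (6.55% − 2.77%) = 5.2901%
α = Rp − E[R] = 25.58% − 5.2901% = 20.2899

20.29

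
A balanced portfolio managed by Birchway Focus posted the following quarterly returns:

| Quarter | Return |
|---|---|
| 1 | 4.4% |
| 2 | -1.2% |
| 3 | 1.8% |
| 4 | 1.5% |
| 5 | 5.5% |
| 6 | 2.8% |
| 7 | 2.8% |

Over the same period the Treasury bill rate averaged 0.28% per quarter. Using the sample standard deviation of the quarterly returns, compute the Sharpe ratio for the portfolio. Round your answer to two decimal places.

Mean return r̄ = 17.60 / 7 = 2.5143%
Σ(r − r̄)² = 27.9686; sample σ = √(27.9686/6) = 2.1590%
Sharpe = (r̄ − rf) / σ = (2.5143 − 0.28) / 2.1590 = 2.2343 / 2.1590 = 1.0349

1.03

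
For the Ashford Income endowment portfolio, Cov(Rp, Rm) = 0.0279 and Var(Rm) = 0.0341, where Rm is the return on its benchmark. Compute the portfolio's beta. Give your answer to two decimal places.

0.82

β = Cov(Rp, Rm) / Var(Rm) = 0.0279 / 0.0341 = 0.8182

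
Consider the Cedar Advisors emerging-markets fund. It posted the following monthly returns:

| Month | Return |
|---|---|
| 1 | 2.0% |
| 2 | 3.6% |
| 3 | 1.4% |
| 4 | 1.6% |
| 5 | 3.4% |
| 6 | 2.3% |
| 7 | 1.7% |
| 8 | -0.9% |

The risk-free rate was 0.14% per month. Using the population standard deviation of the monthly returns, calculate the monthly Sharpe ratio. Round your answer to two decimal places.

r̄ = (2 + 3.6 + 1.4 + 1.6 + 3.4 + 2.3 + 1.7 − 0.9) / 8 = 1.8875%
Population std dev = √[13.5288 / 8] = 1.3004%
Sharpe = (r̄ − rf) / σ = (1.8875 − 0.14) / 1.3004 = 1.7475 / 1.3004 = 1.3438

1.34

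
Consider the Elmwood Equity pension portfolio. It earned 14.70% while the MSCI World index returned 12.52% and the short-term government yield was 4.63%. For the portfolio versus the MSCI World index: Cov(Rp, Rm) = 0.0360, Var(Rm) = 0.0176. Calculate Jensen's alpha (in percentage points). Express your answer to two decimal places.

-6.07

β = Cov / Var = 0.0360 / 0.0176 = 2.0455
E[R] = Rf + β(Rm − Rf) = 4.63% + 2.0455 × (12.52% − 4.63%) = 20.7690%
α = Rp − E[R] = 14.70% − 20.7690% = -6.0690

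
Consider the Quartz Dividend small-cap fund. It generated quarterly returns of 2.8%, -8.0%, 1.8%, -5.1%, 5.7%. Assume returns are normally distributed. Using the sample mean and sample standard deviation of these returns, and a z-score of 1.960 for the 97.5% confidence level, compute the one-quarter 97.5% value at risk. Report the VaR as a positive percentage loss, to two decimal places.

r̄ = (2.8 − 8 + 1.8 − 5.1 + 5.7) / 5 = -2.80 / 5 = -0.5600%
Sample σ = √[Σ(r − r̄)² / 4] = √[132.0120 / 4] = √33.0030 = 5.7448%
VaR = −(r̄ − z·σ) = −(-0.5600 − 1.960 × 5.7448) = −(-11.8198) = 11.8198%

11.82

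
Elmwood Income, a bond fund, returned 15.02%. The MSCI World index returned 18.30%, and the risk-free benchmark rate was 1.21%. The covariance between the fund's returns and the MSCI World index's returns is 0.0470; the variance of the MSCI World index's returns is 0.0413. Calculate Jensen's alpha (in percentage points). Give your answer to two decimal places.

-5.64

β = Cov / Var = 0.0470 / 0.0413 = 1.1380
E[R] = Rf + β(Rm − Rf) = 1.21% + 1.1380 × (18.30% − 1.21%) = 20.6584%
α = Rp − E[R] = 15.02% − 20.6584% = -5.6384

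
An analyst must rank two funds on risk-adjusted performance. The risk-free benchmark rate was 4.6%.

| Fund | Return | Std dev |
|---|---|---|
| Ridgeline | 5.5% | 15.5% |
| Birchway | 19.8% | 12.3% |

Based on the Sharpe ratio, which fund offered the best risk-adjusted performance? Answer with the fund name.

Birchway

Ridgeline: Sharpe ratio = (5.5% − 4.6%) / 15.5% = 0.058
Birchway: Sharpe ratio = (19.8% − 4.6%) / 12.3% = 1.236
Highest: Birchway (1.236).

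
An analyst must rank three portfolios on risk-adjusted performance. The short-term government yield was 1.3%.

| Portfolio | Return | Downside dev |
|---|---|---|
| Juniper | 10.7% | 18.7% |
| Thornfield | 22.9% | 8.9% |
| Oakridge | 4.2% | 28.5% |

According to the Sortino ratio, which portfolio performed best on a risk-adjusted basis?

Thornfield

Juniper: Sortino ratio = (10.7% − 1.3%) / 18.7% = 0.503
Thornfield: Sortino ratio = (22.9% − 1.3%) / 8.9% = 2.427
Oakridge: Sortino ratio = (4.2% − 1.3%) / 28.5% = 0.102
Highest: Thornfield (2.427).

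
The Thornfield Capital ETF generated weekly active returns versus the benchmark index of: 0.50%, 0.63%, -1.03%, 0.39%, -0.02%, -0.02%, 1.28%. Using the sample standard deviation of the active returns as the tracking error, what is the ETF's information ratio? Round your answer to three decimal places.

0.345

Mean return r̄ = 1.730 / 7 = 0.2471%
Sample std dev = √[3.0715 / 6] = 0.7155%
IR = r̄ / tracking error = 0.2471 / 0.7155 = 0.3454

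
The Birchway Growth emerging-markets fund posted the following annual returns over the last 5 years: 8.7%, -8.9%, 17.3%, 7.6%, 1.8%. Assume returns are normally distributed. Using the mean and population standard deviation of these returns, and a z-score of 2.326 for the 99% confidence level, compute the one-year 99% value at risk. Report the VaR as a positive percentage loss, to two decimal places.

r̄ = (8.7 − 8.9 + 17.3 + 7.6 + 1.8) / 5 = 26.50 / 5 = 5.3000%
Population std dev = √[374.7400 / 5] = 8.6573%
VaR = −(r̄ − z·σ) = −(5.3000 − 2.326 × 8.6573) = −(-14.8369) = 14.8369%

14.84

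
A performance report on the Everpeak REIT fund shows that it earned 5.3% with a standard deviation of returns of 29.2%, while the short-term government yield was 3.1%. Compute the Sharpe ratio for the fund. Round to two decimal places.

Sharpe = (Rp − Rf) / σp = (5.3% − 3.1%) / 29.2% = 2.20% / 29.2% = 0.0753

0.08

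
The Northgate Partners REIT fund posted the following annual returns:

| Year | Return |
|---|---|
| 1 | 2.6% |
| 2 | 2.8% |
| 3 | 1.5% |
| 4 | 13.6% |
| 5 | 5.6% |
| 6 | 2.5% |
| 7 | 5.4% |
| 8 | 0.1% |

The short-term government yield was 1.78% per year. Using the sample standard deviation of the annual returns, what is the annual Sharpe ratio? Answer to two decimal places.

0.59

μ = (2.6 + 2.8 + 1.5 + 13.6 + 5.6 + 2.5 + 5.4 + 0.1) / 8 = 34.10 / 8 = 4.2625%
Σ(r − μ)² = 123.2388; sample σ = √(123.2388/7) = 4.1959%
Sharpe = (μ − rf) / σ = (4.2625 − 1.78) / 4.1959 = 2.4825 / 4.1959 = 0.5916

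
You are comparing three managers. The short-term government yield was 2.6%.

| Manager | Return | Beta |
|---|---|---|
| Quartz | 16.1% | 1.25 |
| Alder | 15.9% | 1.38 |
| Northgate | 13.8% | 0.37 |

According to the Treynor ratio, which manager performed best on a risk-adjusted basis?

Northgate

Quartz: Treynor = (16.1% − 2.6%) / 1.25 = 10.800
Alder: Treynor = (15.9% − 2.6%) / 1.38 = 9.638
Northgate: Treynor = (13.8% − 2.6%) / 0.37 = 30.270
Highest: Northgate (30.270).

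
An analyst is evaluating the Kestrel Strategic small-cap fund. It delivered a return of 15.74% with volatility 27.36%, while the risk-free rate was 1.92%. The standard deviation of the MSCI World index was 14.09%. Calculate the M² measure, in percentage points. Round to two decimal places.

Sharpe = (Rp − Rf) / σp = (15.74% − 1.92%) / 27.36% = 0.5051
M² = Rf + Sharpe × σm = 1.92% + 0.5051 × 14.09% = 9.0369%

9.04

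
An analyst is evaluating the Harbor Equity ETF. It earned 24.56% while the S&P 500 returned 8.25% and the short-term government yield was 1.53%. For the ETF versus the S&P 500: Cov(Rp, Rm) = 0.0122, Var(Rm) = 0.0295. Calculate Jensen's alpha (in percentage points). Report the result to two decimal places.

β = Cov / Var = 0.0122 / 0.0295 = 0.4136
E[R] = Rf + β(Rm − Rf) = 1.53% + 0.4136 × (8.25% − 1.53%) = 4.3094%
α = Rp − E[R] = 24.56% − 4.3094% = 20.2506

20.25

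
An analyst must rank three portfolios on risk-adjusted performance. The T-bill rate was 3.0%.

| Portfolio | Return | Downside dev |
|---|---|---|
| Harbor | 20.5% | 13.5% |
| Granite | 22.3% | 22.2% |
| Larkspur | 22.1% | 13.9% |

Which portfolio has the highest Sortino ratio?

Larkspur

Harbor: Sortino ratio = (20.5% − 3.0%) / 13.5% = 1.296
Granite: Sortino ratio = (22.3% − 3.0%) / 22.2% = 0.869
Larkspur: Sortino ratio = (22.1% − 3.0%) / 13.9% = 1.374
Highest: Larkspur (1.374).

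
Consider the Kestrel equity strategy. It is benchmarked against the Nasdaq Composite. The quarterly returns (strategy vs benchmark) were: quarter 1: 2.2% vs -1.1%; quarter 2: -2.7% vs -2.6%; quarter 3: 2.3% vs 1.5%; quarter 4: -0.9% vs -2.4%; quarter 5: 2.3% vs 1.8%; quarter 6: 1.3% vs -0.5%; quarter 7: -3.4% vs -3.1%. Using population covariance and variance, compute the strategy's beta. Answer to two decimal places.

1.09

r̄p = 0.1571%,  r̄m = -0.9143%
Cov = Σ(rp − r̄p)(rm − r̄m) / 7 = 3.6065
Var(rm) = Σ(rm − r̄m)² / 7 = 3.3184
β = Cov / Var = 3.6065 / 3.3184 = 1.0868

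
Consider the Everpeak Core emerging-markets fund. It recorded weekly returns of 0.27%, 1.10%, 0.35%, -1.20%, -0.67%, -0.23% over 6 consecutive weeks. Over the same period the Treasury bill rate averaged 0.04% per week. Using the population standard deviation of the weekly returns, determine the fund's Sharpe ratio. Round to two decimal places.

μ = (0.27 + 1.1 + 0.35 − 1.2 − 0.67 − 0.23) / 6 = -0.380 / 6 = -0.0633%
Σ(r − μ)² = (0.27 − (-0.0633))² + (1.1 − (-0.0633))² + … = 3.3231
σ = √[3.3231 / 6] = 0.7442%
Sharpe = (μ − rf) / σ = (-0.0633 − 0.04) / 0.7442 = -0.1033 / 0.7442 = -0.1388

-0.14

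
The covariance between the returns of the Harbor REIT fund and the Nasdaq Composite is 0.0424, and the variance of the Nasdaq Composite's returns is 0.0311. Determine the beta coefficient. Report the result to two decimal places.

β = Cov(Rp, Rm) / Var(Rm) = 0.0424 / 0.0311 = 1.3633

1.36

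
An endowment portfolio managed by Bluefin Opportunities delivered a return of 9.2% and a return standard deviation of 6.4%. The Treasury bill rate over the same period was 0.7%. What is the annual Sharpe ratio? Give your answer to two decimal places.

1.33

Sharpe = (Rp − Rf) / σp = (9.2% − 0.7%) / 6.4% = 8.50% / 6.4% = 1.3281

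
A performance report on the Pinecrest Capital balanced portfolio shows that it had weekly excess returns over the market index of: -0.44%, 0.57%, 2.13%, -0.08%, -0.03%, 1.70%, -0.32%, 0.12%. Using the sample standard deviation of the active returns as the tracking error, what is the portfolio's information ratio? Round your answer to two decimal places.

0.48

r̄ = (-0.44 + 0.57 + 2.13 − 0.08 − 0.03 + 1.7 − 0.32 + 0.12) / 8 = 0.4563%
Σ(r − r̄)² = 6.4042; sample σ = √(6.4042/7) = 0.9565%
IR = r̄ / tracking error = 0.4563 / 0.9565 = 0.4771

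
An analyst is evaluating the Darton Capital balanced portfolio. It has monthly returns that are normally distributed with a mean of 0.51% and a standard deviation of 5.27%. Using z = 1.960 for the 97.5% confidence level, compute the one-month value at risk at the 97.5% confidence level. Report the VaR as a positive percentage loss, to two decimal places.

9.82

VaR (as % loss) = −(μ − z·σ) = −(0.51% − 1.960 × 5.27%) = −(-9.8192%) = 9.8192%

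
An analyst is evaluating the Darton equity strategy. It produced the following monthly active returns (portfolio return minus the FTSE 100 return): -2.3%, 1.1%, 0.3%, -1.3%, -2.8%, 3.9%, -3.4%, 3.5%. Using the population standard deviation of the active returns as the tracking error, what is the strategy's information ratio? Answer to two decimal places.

-0.05

μ = (-2.3 + 1.1 + 0.3 − 1.3 − 2.8 + 3.9 − 3.4 + 3.5) / 8 = -0.1250%
Σ(r − μ)² = (-2.3 − (-0.1250))² + (1.1 − (-0.1250))² + (0.3 − (-0.1250))² + … = 55.0150
population σ = √(55.0150 / 8) = √6.8769 = 2.6224%
IR = μ / tracking error = -0.1250 / 2.6224 = -0.0477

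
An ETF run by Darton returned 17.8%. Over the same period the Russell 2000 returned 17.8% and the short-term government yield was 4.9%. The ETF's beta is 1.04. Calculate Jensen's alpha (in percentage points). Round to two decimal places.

CAPM expected return = Rf + β(Rm − Rf) = 4.9% + 1.04 × (17.8% − 4.9%) = 4.9 + 1.04 × 12.90 = 18.3160%
Jensen's α = Rp − E[R] = 17.8% − 18.3160% = -0.5160

-0.52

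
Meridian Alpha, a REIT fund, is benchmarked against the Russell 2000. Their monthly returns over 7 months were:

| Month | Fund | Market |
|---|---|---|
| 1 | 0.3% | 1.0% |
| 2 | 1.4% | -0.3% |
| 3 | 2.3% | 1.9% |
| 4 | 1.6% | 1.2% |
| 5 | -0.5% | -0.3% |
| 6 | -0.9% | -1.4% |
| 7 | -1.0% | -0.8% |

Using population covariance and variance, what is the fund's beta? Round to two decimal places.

r̄p = 0.4571%,  r̄m = 0.1857%
Cov = Σ(rp − r̄p)(rm − r̄m) / 7 = 1.1122
Var(rm) = Σ(rm − r̄m)² / 7 = 1.2269
β = Cov / Var = 1.1122 / 1.2269 = 0.9065

0.91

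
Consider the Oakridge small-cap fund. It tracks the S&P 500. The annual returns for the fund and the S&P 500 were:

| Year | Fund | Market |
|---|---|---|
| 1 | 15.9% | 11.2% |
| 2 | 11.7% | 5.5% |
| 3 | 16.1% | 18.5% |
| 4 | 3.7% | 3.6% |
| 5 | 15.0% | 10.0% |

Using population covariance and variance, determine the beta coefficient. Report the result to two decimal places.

0.70

r̄p = 12.4800%,  r̄m = 9.7600%
Cov = Σ(rp − r̄p)(rm − r̄m) / 5 = 18.9152
Var(rm) = Σ(rm − r̄m)² / 5 = 26.9224
β = Cov / Var = 18.9152 / 26.9224 = 0.7026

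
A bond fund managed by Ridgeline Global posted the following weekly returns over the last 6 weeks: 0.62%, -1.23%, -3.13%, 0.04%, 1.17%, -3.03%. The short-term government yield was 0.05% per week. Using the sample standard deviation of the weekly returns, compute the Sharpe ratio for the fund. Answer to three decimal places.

Mean return r̄ = -5.560 / 6 = -0.9267%
Σ(r − r̄)² = 17.0933; sample σ = √(17.0933/5) = 1.8490%
Sharpe = (r̄ − rf) / σ = (-0.9267 − 0.05) / 1.8490 = -0.9767 / 1.8490 = -0.5282

-0.528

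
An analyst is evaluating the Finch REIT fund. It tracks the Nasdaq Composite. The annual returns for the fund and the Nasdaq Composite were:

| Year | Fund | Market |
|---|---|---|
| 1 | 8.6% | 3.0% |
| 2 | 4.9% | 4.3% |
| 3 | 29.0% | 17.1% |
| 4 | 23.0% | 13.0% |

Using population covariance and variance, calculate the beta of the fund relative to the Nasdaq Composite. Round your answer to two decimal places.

r̄p = 16.3750%,  r̄m = 9.3500%
Cov = Σ(rp − r̄p)(rm − r̄m) / 4 = 57.3363
Var(rm) = Σ(rm − r̄m)² / 4 = 34.8025
β = Cov / Var = 57.3363 / 34.8025 = 1.6475

1.65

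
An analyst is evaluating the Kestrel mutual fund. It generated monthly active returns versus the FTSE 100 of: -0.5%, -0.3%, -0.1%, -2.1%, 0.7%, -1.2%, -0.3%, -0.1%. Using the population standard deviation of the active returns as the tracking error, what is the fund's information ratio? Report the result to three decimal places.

μ = (-0.5 − 0.3 − 0.1 − 2.1 + 0.7 − 1.2 − 0.3 − 0.1) / 8 = -0.4875%
Σ(r − μ)² = (-0.5 − (-0.4875))² + (-0.3 − (-0.4875))² + … = 4.8888
population σ = √(4.8888 / 8) = √0.6111 = 0.7817%
IR = μ / tracking error = -0.4875 / 0.7817 = -0.6236

-0.624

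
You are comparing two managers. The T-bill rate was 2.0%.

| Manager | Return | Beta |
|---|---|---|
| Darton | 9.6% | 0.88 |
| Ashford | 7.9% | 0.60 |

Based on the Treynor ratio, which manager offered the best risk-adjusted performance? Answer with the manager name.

Ashford

Darton: Treynor = (9.6% − 2.0%) / 0.88 = 8.636
Ashford: Treynor = (7.9% − 2.0%) / 0.60 = 9.833
Highest: Ashford (9.833).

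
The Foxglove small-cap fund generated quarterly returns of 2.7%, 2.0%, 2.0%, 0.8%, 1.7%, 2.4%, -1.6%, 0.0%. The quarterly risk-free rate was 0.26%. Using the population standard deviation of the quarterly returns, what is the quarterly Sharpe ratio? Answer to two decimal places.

r̄ = (2.7 + 2 + 2 + 0.8 + 1.7 + 2.4 − 1.6 + 0) / 8 = 1.2500%
Population std dev = √[14.6400 / 8] = 1.3528%
Sharpe = (r̄ − rf) / σ = (1.2500 − 0.26) / 1.3528 = 0.9900 / 1.3528 = 0.7318

0.73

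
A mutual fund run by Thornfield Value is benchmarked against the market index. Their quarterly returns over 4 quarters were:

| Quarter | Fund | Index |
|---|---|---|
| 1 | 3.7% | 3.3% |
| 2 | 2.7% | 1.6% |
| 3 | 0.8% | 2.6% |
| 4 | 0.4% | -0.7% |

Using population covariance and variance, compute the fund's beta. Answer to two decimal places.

r̄p = 1.9000%,  r̄m = 1.7000%
Cov = Σ(rp − r̄p)(rm − r̄m) / 4 = 1.3525
Var(rm) = Σ(rm − r̄m)² / 4 = 2.2850
β = Cov / Var = 1.3525 / 2.2850 = 0.5919

0.59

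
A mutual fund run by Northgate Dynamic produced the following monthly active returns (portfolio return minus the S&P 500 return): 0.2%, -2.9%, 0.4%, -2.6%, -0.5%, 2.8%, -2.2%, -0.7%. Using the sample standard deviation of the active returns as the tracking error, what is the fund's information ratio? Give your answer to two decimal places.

-0.36

r̄ = (0.2 − 2.9 + 0.4 − 2.6 − 0.5 + 2.8 − 2.2 − 0.7) / 8 = -5.50 / 8 = -0.6875%
Sample std dev = √[25.0088 / 7] = 1.8902%
IR = r̄ / tracking error = -0.6875 / 1.8902 = -0.3637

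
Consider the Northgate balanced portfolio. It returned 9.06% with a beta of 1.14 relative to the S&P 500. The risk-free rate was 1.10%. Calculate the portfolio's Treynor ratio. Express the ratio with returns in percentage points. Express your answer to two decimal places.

6.98

Treynor = (Rp − Rf) / β = (9.06% − 1.10%) / 1.14 = 7.96 / 1.14 = 6.9825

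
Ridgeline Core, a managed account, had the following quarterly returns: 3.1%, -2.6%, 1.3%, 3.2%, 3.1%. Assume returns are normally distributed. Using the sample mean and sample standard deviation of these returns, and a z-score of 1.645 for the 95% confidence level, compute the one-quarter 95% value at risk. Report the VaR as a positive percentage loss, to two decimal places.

r̄ = (3.1 − 2.6 + 1.3 + 3.2 + 3.1) / 5 = 8.10 / 5 = 1.6200%
Sample std dev = √[24.7880 / 4] = 2.4894%
VaR = −(r̄ − z·σ) = −(1.6200 − 1.645 × 2.4894) = −(-2.4751) = 2.4751%

2.48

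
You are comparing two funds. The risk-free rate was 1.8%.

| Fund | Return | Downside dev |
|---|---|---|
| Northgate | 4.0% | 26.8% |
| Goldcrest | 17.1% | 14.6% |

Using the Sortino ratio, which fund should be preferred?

Northgate: Sortino ratio = (4.0% − 1.8%) / 26.8% = 0.082
Goldcrest: Sortino ratio = (17.1% − 1.8%) / 14.6% = 1.048
Highest: Goldcrest (1.048).

Goldcrest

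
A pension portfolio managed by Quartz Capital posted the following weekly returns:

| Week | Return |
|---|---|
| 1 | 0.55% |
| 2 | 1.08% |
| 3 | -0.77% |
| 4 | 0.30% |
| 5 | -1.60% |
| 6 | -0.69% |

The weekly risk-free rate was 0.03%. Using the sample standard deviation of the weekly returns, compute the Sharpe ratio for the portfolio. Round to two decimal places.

-0.22

r̄ = (0.55 + 1.08 − 0.77 + 0.3 − 1.6 − 0.69) / 6 = -1.130 / 6 = -0.1883%
Σ(r − r̄)² = (0.55 − (-0.1883))² + (1.08 − (-0.1883))² + (-0.77 − (-0.1883))² + … = 4.9751
σ = √[4.9751 / 5] = 0.9975%
Sharpe = (r̄ − rf) / σ = (-0.1883 − 0.03) / 0.9975 = -0.2183 / 0.9975 = -0.2188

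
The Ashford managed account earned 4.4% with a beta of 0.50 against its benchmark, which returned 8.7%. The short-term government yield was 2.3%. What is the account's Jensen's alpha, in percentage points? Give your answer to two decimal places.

CAPM expected return = Rf + β(Rm − Rf) = 2.3% + 0.50 × (8.7% − 2.3%) = 2.3 + 0.50 × 6.40 = 5.5000%
Jensen's α = Rp − E[R] = 4.4% − 5.5000% = -1.1000

-1.10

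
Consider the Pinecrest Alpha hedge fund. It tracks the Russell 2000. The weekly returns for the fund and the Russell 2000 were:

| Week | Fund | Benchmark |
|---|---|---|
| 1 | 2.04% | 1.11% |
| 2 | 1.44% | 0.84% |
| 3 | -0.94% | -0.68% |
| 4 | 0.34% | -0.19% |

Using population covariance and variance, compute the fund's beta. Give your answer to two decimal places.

1.53

r̄p = 0.7200%,  r̄m = 0.2700%
Cov = Σ(rp − r̄p)(rm − r̄m) / 4 = 0.8178
Var(rm) = Σ(rm − r̄m)² / 4 = 0.5362
β = Cov / Var = 0.8178 / 0.5362 = 1.5252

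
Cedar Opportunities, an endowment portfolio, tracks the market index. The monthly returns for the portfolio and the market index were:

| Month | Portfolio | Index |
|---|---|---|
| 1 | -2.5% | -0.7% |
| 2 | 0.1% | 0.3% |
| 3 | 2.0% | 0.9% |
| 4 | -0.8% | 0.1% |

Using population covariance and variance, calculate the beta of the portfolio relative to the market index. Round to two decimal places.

r̄p = -0.3000%,  r̄m = 0.1500%
Cov = Σ(rp − r̄p)(rm − r̄m) / 4 = 0.9200
Var(rm) = Σ(rm − r̄m)² / 4 = 0.3275
β = Cov / Var = 0.9200 / 0.3275 = 2.8092

2.81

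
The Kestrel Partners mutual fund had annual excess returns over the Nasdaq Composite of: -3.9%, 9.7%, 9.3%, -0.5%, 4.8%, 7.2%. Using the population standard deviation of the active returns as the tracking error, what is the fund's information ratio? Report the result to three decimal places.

Mean return r̄ = 26.60 / 6 = 4.4333%
Population σ = √[Σ(r − r̄)² / 6] = √[152.9933 / 6] = √25.4989 = 5.0496%
IR = r̄ / tracking error = 4.4333 / 5.0496 = 0.8780

0.878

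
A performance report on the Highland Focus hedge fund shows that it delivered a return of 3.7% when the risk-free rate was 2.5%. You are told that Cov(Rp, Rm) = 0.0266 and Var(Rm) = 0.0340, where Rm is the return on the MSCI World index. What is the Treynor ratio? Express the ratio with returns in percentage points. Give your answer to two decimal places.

1.53

β = Cov / Var = 0.0266 / 0.0340 = 0.7824
Treynor = (Rp − Rf) / β = (3.7% − 2.5%) / 0.7824 = 1.20 / 0.7824 = 1.5337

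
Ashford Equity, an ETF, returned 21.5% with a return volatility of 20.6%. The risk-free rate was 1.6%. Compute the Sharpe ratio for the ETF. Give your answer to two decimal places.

0.97

Sharpe = (Rp − Rf) / σp = (21.5% − 1.6%) / 20.6% = 19.90% / 20.6% = 0.9660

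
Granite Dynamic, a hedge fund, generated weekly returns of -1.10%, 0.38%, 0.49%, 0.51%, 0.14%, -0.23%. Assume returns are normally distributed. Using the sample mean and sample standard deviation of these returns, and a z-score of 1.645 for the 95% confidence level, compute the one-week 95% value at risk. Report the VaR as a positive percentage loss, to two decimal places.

r̄ = (-1.1 + 0.38 + 0.49 + 0.51 + 0.14 − 0.23) / 6 = 0.190 / 6 = 0.0317%
Sample std dev = √[1.9211 / 5] = 0.6199%
VaR = −(r̄ − z·σ) = −(0.0317 − 1.645 × 0.6199) = −(-0.9880) = 0.9880%

0.99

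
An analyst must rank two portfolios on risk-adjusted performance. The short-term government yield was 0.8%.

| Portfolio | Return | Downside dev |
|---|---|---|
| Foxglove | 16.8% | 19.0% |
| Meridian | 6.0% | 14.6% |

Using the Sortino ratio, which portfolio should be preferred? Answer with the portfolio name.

Foxglove: Sortino ratio = (16.8% − 0.8%) / 19.0% = 0.842
Meridian: Sortino ratio = (6.0% − 0.8%) / 14.6% = 0.356
Highest: Foxglove (0.842).

Foxglove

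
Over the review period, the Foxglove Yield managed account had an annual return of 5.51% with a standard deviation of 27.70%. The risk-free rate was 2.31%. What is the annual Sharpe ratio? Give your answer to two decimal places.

Sharpe = (Rp − Rf) / σp = (5.51% − 2.31%) / 27.70% = 3.20% / 27.70% = 0.1155

0.12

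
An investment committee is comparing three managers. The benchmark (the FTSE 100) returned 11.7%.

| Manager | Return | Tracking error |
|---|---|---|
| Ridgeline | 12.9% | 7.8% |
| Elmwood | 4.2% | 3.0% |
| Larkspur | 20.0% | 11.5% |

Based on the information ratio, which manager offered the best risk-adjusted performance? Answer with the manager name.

Larkspur

Ridgeline: IR = (12.9% − 11.7%) / 7.8% = 0.154
Elmwood: IR = (4.2% − 11.7%) / 3.0% = -2.500
Larkspur: IR = (20.0% − 11.7%) / 11.5% = 0.722
Highest: Larkspur (0.722).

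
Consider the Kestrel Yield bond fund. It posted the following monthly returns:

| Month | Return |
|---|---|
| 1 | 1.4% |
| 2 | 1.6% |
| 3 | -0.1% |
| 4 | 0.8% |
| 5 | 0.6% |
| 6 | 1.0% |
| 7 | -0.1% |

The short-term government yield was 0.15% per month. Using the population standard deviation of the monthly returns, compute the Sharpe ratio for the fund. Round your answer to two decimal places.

0.96

μ = (1.4 + 1.6 − 0.1 + 0.8 + 0.6 + 1 − 0.1) / 7 = 0.7429%
Population std dev = √[2.6771 / 7] = 0.6184%
Sharpe = (μ − rf) / σ = (0.7429 − 0.15) / 0.6184 = 0.5929 / 0.6184 = 0.9588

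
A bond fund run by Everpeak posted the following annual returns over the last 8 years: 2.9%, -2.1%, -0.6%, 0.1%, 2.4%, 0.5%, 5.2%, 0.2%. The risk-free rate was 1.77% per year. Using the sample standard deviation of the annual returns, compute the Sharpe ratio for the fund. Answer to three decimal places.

r̄ = (2.9 − 2.1 − 0.6 + 0.1 + 2.4 + 0.5 + 5.2 + 0.2) / 8 = 1.0750%
Σ(r − r̄)² = (2.9 − 1.0750)² + (-2.1 − 1.0750)² + (-0.6 − 1.0750)² + … = 37.0350
σ = √[37.0350 / 7] = 2.3002%
Sharpe = (r̄ − rf) / σ = (1.0750 − 1.77) / 2.3002 = -0.6950 / 2.3002 = -0.3021

-0.302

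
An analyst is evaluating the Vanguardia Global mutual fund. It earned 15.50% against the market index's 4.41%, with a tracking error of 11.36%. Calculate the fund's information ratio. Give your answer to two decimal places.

0.98

IR = (Rp − Rb) / TE = (15.50% − 4.41%) / 11.36% = 11.09% / 11.36% = 0.9762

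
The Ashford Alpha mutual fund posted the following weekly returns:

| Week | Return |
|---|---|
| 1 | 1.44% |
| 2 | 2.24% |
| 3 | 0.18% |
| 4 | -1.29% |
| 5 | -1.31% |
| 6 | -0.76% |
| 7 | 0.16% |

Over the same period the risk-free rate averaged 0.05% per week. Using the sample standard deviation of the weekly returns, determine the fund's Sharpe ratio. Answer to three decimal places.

r̄ = (1.44 + 2.24 + 0.18 − 1.29 − 1.31 − 0.76 + 0.16) / 7 = 0.660 / 7 = 0.0943%
Sample std dev = √[11.0448 / 6] = 1.3568%
Sharpe = (r̄ − rf) / σ = (0.0943 − 0.05) / 1.3568 = 0.0443 / 1.3568 = 0.0327

0.033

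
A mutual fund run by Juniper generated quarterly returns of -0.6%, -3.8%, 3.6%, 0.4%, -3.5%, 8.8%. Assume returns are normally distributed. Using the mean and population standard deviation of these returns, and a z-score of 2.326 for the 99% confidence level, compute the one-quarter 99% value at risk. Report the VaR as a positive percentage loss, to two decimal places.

9.30

r̄ = (-0.6 − 3.8 + 3.6 + 0.4 − 3.5 + 8.8) / 6 = 4.90 / 6 = 0.8167%
Σ(r − r̄)² = (-0.6 − 0.8167)² + (-3.8 − 0.8167)² + (3.6 − 0.8167)² + … = 113.6083
population σ = √(113.6083 / 6) = √18.9347 = 4.3514%
VaR = −(r̄ − z·σ) = −(0.8167 − 2.326 × 4.3514) = −(-9.3047) = 9.3047%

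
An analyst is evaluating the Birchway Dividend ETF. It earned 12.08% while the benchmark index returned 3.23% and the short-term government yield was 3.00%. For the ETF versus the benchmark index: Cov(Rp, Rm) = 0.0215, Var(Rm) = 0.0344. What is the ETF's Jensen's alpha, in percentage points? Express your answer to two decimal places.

β = Cov / Var = 0.0215 / 0.0344 = 0.6250
E[R] = Rf + β(Rm − Rf) = 3.00% + 0.6250 × (3.23% − 3.00%) = 3.1438%
α = Rp − E[R] = 12.08% − 3.1438% = 8.9362

8.94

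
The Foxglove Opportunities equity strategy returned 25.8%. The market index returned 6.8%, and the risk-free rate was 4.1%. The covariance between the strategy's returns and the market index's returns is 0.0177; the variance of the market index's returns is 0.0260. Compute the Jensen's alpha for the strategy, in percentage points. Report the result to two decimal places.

19.86

β = Cov / Var = 0.0177 / 0.0260 = 0.6808
E[R] = Rf + β(Rm − Rf) = 4.1% + 0.6808 × (6.8% − 4.1%) = 5.9382%
α = Rp − E[R] = 25.8% − 5.9382% = 19.8618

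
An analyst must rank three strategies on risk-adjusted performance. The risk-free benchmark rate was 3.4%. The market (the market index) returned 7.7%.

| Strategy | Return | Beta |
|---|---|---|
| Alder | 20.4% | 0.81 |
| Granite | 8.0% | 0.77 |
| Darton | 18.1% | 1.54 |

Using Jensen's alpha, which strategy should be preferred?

Alder

Alder: α = 20.4% − [3.4% + 0.81 × (7.7% − 3.4%)] = 13.517
Granite: α = 8.0% − [3.4% + 0.77 × (7.7% − 3.4%)] = 1.289
Darton: α = 18.1% − [3.4% + 1.54 × (7.7% − 3.4%)] = 8.078
Highest: Alder (13.517).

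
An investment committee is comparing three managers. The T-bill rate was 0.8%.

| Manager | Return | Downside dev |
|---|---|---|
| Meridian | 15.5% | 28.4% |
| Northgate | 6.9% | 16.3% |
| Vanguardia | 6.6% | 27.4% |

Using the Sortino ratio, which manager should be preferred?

Meridian

Meridian: Sortino ratio = (15.5% − 0.8%) / 28.4% = 0.518
Northgate: Sortino ratio = (6.9% − 0.8%) / 16.3% = 0.374
Vanguardia: Sortino ratio = (6.6% − 0.8%) / 27.4% = 0.212
Highest: Meridian (0.518).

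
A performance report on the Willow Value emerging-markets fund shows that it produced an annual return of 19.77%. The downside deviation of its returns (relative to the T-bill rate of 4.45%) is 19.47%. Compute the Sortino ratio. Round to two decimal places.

Sortino = (Rp − Rf) / σd = (19.77% − 4.45%) / 19.47% = 15.32% / 19.47% = 0.7869

0.79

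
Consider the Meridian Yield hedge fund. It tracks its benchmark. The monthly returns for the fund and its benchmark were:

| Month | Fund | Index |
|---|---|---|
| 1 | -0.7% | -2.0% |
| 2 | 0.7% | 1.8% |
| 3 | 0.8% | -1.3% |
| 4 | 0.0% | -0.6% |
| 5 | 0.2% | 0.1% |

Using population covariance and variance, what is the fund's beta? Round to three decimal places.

r̄p = 0.2000%,  r̄m = -0.4000%
Cov = Σ(rp − r̄p)(rm − r̄m) / 5 = 0.4080
Var(rm) = Σ(rm − r̄m)² / 5 = 1.7000
β = Cov / Var = 0.4080 / 1.7000 = 0.2400

0.240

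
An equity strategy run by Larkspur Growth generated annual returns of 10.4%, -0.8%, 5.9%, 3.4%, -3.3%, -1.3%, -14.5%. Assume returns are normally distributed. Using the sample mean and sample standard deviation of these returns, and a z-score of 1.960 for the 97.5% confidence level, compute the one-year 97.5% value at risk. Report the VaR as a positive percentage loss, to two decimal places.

μ = (10.4 − 0.8 + 5.9 + 3.4 − 3.3 − 1.3 − 14.5) / 7 = -0.0286%
Σ(r − μ)² = 377.9943; sample σ = √(377.9943/6) = 7.9372%
VaR = −(μ − z·σ) = −(-0.0286 − 1.960 × 7.9372) = −(-15.5855) = 15.5855%

15.59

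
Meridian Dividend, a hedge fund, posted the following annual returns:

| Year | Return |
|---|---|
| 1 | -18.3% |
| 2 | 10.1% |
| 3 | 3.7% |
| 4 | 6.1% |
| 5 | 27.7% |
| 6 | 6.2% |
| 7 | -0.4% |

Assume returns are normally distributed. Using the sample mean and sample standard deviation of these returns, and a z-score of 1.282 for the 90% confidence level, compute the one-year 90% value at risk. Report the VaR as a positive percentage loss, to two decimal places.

μ = (-18.3 + 10.1 + 3.7 + 6.1 + 27.7 + 6.2 − 0.4) / 7 = 35.10 / 7 = 5.0143%
Sample std dev = √[1117.6886 / 6] = 13.6485%
VaR = −(μ − z·σ) = −(5.0143 − 1.282 × 13.6485) = −(-12.4831) = 12.4831%

12.48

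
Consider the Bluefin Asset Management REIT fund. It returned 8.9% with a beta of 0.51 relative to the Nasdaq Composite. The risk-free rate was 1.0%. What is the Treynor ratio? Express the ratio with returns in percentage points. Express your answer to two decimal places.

Treynor = (Rp − Rf) / β = (8.9% − 1.0%) / 0.51 = 7.90 / 0.51 = 15.4902

15.49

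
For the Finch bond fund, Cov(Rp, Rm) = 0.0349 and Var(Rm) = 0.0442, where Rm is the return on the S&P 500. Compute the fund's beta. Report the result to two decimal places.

0.79

β = Cov(Rp, Rm) / Var(Rm) = 0.0349 / 0.0442 = 0.7896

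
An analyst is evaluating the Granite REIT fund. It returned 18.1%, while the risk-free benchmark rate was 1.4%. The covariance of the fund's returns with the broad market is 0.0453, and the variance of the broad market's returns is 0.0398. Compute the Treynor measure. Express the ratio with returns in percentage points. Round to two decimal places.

14.67

β = Cov / Var = 0.0453 / 0.0398 = 1.1382
Treynor = (Rp − Rf) / β = (18.1% − 1.4%) / 1.1382 = 16.70 / 1.1382 = 14.6723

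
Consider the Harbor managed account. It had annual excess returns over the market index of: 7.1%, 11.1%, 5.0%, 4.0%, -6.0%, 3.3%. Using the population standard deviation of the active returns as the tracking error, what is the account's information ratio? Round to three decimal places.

r̄ = (7.1 + 11.1 + 5 + 4 − 6 + 3.3) / 6 = 24.50 / 6 = 4.0833%
Σ(r − r̄)² = (7.1 − 4.0833)² + (11.1 − 4.0833)² + (5 − 4.0833)² + … = 161.4683
σ = √[161.4683 / 6] = 5.1876%
IR = r̄ / tracking error = 4.0833 / 5.1876 = 0.7871

0.787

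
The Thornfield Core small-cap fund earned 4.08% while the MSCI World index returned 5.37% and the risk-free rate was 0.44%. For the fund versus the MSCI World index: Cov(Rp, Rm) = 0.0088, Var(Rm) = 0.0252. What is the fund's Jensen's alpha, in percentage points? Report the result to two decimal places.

β = Cov / Var = 0.0088 / 0.0252 = 0.3492
E[R] = Rf + β(Rm − Rf) = 0.44% + 0.3492 × (5.37% − 0.44%) = 2.1616%
α = Rp − E[R] = 4.08% − 2.1616% = 1.9184

1.92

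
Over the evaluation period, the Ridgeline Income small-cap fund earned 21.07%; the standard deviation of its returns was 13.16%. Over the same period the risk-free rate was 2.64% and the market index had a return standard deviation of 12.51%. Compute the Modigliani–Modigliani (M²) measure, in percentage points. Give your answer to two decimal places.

20.16

Sharpe = (Rp − Rf) / σp = (21.07% − 2.64%) / 13.16% = 1.4005
M² = Rf + Sharpe × σm = 2.64% + 1.4005 × 12.51% = 20.1603%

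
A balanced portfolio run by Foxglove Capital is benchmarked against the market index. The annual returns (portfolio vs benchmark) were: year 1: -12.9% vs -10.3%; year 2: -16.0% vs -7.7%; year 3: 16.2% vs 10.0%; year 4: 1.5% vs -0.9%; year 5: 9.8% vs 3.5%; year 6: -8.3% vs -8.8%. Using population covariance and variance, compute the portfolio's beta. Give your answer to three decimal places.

1.555

r̄p = -1.6167%,  r̄m = -2.3667%
Cov = Σ(rp − r̄p)(rm − r̄m) / 6 = 83.5172
Var(rm) = Σ(rm − r̄m)² / 6 = 53.7122
β = Cov / Var = 83.5172 / 53.7122 = 1.5549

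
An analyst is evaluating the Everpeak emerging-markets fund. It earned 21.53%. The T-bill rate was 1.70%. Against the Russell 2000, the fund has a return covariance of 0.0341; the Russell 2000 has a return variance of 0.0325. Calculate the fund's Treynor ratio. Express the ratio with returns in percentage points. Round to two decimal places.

β = Cov / Var = 0.0341 / 0.0325 = 1.0492
Treynor = (Rp − Rf) / β = (21.53% − 1.70%) / 1.0492 = 19.83 / 1.0492 = 18.9001

18.90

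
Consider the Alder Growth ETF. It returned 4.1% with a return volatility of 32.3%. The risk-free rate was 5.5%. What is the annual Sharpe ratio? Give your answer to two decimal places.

Sharpe = (Rp − Rf) / σp = (4.1% − 5.5%) / 32.3% = -1.40% / 32.3% = -0.0433

-0.04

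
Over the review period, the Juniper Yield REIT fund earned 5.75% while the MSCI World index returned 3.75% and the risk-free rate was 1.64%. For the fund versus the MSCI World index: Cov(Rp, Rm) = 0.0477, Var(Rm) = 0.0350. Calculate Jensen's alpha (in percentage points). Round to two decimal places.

1.23

β = Cov / Var = 0.0477 / 0.0350 = 1.3629
E[R] = Rf + β(Rm − Rf) = 1.64% + 1.3629 × (3.75% − 1.64%) = 4.5157%
α = Rp − E[R] = 5.75% − 4.5157% = 1.2343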